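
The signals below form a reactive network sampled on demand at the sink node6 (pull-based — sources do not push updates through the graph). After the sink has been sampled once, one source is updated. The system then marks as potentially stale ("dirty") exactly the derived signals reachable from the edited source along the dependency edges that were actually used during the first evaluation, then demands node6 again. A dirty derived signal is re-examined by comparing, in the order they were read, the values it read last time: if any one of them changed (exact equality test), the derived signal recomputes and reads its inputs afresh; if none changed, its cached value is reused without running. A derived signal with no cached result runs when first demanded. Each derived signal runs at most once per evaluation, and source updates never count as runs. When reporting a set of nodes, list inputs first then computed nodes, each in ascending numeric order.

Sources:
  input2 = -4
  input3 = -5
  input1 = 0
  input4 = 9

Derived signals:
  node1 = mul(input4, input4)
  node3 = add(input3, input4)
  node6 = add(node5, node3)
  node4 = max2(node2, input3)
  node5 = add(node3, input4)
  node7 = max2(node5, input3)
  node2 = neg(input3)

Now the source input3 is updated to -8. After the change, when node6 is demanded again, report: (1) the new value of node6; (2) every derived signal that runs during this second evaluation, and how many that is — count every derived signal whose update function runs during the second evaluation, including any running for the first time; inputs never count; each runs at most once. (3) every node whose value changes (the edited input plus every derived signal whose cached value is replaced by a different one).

node6 now evaluates to 11.
Run set: node3, node5, node6 (3 run).
Changed values: input3, node3, node5, node6.

Initial pass — values computed on the first demand:
  node3 = add(-5, 9) = 4
  node5 = add(4, 9) = 13
  node6 = add(13, 4) = 17

Second demand — change propagation:
  node3: re-runs because input3 -5->-8; new result 1.
  node5: re-runs because node3 4->1; new result 10.
  node6: re-runs because node5 13->10; node3 4->1; new result 11.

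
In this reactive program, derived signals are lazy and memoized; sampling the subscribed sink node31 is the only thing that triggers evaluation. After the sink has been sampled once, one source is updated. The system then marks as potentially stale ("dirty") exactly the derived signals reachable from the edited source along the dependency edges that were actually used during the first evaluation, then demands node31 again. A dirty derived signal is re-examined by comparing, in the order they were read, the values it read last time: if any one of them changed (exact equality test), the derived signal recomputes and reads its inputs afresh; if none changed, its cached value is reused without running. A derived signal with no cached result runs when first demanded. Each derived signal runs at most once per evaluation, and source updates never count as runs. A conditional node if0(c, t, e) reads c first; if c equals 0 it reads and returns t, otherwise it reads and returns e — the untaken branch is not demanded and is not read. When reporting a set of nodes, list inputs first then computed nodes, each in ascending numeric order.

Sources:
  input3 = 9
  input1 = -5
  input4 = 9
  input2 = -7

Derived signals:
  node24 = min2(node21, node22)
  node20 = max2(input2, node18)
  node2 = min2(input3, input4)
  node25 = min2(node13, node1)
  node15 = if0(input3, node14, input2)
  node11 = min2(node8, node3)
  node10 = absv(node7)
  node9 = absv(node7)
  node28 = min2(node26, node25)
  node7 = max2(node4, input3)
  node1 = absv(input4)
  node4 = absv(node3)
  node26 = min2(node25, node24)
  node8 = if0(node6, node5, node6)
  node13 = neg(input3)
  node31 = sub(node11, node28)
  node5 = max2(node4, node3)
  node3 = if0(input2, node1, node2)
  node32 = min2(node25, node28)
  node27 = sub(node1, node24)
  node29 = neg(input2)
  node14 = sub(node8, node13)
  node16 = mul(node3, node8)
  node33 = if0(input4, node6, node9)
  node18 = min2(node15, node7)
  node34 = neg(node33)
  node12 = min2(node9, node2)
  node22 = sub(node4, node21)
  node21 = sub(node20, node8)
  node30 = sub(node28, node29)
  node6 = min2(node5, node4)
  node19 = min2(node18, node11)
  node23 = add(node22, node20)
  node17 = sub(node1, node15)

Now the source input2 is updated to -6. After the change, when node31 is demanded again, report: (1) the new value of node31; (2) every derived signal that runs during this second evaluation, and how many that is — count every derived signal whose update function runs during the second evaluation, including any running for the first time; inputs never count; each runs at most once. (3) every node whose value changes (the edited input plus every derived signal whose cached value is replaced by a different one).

First demand of the output computes:
  node1 = absv(9) = 9
  node2 = min2(9, 9) = 9
  node3 = if0(input2=-7 -> else branch node2) = 9
  node4 = absv(9) = 9
  node5 = max2(9, 9) = 9
  node6 = min2(9, 9) = 9
  node7 = max2(9, 9) = 9
  node8 = if0(node6=9 -> else branch node6) = 9
  node11 = min2(9, 9) = 9
  node13 = neg(9) = -9
  node15 = if0(input3=9 -> else branch input2) = -7
  node18 = min2(-7, 9) = -7
  node20 = max2(-7, -7) = -7
  node21 = sub(-7, 9) = -16
  node22 = sub(9, -16) = 25
  node24 = min2(-16, 25) = -16
  node25 = min2(-9, 9) = -9
  node26 = min2(-9, -16) = -16
  node28 = min2(-16, -9) = -16
  node31 = sub(9, -16) = 25

After the edit, cleaning proceeds:
  node3: a read changed (input2 -7->-6) — executes, giving 9 — identical to its old value.
  node4: dirty, but its reads are unchanged (node3 unchanged); cached 9 stands.
  node5: dirty, but its reads are unchanged (node4 unchanged, node3 unchanged); cached 9 stands.
  node6: dirty, but its reads are unchanged (node5 unchanged, node4 unchanged); cached 9 stands.
  node7: dirty, but its reads are unchanged (node4 unchanged, input3 unchanged); cached 9 stands.
  node8: dirty, but its reads are unchanged (node6 unchanged, node6 unchanged); cached 9 stands.
  node11: dirty, but its reads are unchanged (node8 unchanged, node3 unchanged); cached 9 stands.
  node15: a read changed (input2 -7->-6) — executes, giving -6.
  node18: a read changed (node15 -7->-6) — executes, giving -6.
  node20: a read changed (input2 -7->-6; node18 -7->-6) — executes, giving -6.
  node21: a read changed (node20 -7->-6) — executes, giving -15.
  node22: a read changed (node21 -16->-15) — executes, giving 24.
  node24: a read changed (node21 -16->-15; node22 25->24) — executes, giving -15.
  node26: a read changed (node24 -16->-15) — executes, giving -15.
  node28: a read changed (node26 -16->-15) — executes, giving -15.
  node31: a read changed (node28 -16->-15) — executes, giving 24.

Note where the cutoff bites: node4 is checked, finds nothing changed, and keeps its cache.

Demanding node31 again yields 24.
10 derived signals run: node3, node15, node18, node20, node21, node22, node24, node26, node28, node31.
The nodes whose values change: input2, node15, node18, node20, node21, node22, node24, node26, node28, node31.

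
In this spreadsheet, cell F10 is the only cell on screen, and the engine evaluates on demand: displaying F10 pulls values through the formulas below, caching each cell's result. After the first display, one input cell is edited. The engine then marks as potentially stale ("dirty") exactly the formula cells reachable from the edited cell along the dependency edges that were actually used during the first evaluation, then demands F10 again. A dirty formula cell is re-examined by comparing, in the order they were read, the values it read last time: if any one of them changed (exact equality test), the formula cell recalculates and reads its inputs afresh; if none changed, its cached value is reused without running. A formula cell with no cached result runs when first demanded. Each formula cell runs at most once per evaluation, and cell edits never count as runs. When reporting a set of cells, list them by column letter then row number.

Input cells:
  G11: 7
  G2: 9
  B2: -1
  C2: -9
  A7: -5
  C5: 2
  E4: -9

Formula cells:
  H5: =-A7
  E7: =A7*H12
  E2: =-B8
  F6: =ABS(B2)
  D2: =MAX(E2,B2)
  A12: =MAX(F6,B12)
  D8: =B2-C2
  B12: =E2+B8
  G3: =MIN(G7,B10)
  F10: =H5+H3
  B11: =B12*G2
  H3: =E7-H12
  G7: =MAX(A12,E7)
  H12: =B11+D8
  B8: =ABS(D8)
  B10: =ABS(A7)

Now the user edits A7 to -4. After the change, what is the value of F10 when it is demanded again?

F10 now evaluates to -36.

Initial pass — values computed on the first demand:
  D8 = -1 - -9 = 8
  B8 = ABS(8) = 8
  E2 = -(8) = -8
  B12 = -8 + 8 = 0
  B11 = 0 * 9 = 0
  H5 = -(-5) = 5
  H12 = 0 + 8 = 8
  E7 = -5 * 8 = -40
  H3 = -40 - 8 = -48
  F10 = 5 + -48 = -43

Second demand — change propagation:
  E7: re-runs because A7 -5->-4; new result -32.
  H3: re-runs because E7 -40->-32; new result -40.
  H5: re-runs because A7 -5->-4; new result 4.
  F10: re-runs because H5 5->4; H3 -48->-40; new result -36.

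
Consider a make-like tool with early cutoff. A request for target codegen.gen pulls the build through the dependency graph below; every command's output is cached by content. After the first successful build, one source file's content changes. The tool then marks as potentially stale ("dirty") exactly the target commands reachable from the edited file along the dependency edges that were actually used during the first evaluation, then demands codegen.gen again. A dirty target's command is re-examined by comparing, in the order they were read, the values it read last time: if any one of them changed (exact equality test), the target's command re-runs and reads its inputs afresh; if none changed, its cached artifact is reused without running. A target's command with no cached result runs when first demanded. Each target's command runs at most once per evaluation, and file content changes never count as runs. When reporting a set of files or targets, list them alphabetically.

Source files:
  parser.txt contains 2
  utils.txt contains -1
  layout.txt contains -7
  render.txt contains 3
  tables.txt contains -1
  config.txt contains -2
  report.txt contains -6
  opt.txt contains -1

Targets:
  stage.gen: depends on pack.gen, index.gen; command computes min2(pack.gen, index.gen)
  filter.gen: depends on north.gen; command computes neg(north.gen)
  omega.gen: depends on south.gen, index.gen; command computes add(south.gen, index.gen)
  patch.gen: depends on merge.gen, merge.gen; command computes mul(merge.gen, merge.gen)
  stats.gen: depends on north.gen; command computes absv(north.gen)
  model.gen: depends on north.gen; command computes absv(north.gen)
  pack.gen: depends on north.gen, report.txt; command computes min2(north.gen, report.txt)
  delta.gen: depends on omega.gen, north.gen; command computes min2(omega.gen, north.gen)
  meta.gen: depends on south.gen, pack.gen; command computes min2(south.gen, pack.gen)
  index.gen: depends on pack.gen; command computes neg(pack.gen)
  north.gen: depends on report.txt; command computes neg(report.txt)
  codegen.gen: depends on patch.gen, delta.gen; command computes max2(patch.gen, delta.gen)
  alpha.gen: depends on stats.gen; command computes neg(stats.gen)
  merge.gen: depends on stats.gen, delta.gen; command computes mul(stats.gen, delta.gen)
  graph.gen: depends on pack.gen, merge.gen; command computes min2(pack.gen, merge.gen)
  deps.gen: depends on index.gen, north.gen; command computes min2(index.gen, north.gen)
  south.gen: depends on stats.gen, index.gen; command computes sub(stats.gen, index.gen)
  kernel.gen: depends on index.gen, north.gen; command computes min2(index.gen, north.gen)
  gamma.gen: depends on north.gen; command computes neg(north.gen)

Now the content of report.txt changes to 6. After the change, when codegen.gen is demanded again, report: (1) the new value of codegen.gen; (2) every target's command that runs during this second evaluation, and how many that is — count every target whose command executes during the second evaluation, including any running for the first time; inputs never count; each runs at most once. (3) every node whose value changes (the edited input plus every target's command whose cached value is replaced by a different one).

First demand of the output computes:
  north.gen = neg(-6) = 6
  pack.gen = min2(6, -6) = -6
  index.gen = neg(-6) = 6
  stats.gen = absv(6) = 6
  south.gen = sub(6, 6) = 0
  omega.gen = add(0, 6) = 6
  delta.gen = min2(6, 6) = 6
  merge.gen = mul(6, 6) = 36
  patch.gen = mul(36, 36) = 1296
  codegen.gen = max2(1296, 6) = 1296

After the edit, cleaning proceeds:
  north.gen: a read changed (report.txt -6->6) — executes, giving -6.
  pack.gen: a read changed (north.gen 6->-6; report.txt -6->6) — executes, giving -6 — identical to its old value.
  index.gen: dirty, but its reads are unchanged (pack.gen unchanged); cached 6 stands.
  stats.gen: a read changed (north.gen 6->-6) — executes, giving 6 — identical to its old value.
  south.gen: dirty, but its reads are unchanged (stats.gen unchanged, index.gen unchanged); cached 0 stands.
  omega.gen: dirty, but its reads are unchanged (south.gen unchanged, index.gen unchanged); cached 6 stands.
  delta.gen: a read changed (north.gen 6->-6) — executes, giving -6.
  merge.gen: a read changed (delta.gen 6->-6) — executes, giving -36.
  patch.gen: a read changed (merge.gen 36->-36; merge.gen 36->-36) — executes, giving 1296 — identical to its old value.
  codegen.gen: a read changed (delta.gen 6->-6) — executes, giving 1296 — identical to its old value.

Note where the cutoff bites: index.gen is checked, finds nothing changed, and keeps its cache.

Demanding codegen.gen again yields 1296.
7 target commands run: codegen.gen, delta.gen, merge.gen, north.gen, pack.gen, patch.gen, stats.gen.
The nodes whose values change: delta.gen, merge.gen, north.gen, report.txt.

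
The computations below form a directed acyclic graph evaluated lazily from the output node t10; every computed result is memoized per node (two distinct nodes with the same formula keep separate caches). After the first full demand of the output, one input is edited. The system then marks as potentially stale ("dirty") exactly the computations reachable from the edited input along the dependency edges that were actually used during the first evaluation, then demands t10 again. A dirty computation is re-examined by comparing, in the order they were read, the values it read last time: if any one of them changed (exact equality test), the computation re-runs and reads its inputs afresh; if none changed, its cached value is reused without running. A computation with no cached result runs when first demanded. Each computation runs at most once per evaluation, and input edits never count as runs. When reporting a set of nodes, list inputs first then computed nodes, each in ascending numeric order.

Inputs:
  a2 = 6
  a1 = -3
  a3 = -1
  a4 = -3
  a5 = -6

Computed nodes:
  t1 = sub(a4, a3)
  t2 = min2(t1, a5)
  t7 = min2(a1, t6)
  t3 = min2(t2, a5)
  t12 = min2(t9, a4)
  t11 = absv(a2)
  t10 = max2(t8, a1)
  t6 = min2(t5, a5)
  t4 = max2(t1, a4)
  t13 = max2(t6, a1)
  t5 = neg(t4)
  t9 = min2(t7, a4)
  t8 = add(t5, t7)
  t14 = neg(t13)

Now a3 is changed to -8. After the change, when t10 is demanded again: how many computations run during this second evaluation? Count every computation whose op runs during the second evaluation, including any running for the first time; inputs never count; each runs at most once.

First demand of the output computes:
  t1 = sub(-3, -1) = -2
  t4 = max2(-2, -3) = -2
  t5 = neg(-2) = 2
  t6 = min2(2, -6) = -6
  t7 = min2(-3, -6) = -6
  t8 = add(2, -6) = -4
  t10 = max2(-4, -3) = -3

After the edit, cleaning proceeds:
  t1: a read changed (a3 -1->-8) — executes, giving 5.
  t4: a read changed (t1 -2->5) — executes, giving 5.
  t5: a read changed (t4 -2->5) — executes, giving -5.
  t6: a read changed (t5 2->-5) — executes, giving -6 — identical to its old value.
  t7: dirty, but its reads are unchanged (a1 unchanged, t6 unchanged); cached -6 stands.
  t8: a read changed (t5 2->-5) — executes, giving -11.
  t10: a read changed (t8 -4->-11) — executes, giving -3 — identical to its old value.

Note where the cutoff bites: t7 is checked, finds nothing changed, and keeps its cache.

6 computations run: t1, t4, t5, t6, t8, t10.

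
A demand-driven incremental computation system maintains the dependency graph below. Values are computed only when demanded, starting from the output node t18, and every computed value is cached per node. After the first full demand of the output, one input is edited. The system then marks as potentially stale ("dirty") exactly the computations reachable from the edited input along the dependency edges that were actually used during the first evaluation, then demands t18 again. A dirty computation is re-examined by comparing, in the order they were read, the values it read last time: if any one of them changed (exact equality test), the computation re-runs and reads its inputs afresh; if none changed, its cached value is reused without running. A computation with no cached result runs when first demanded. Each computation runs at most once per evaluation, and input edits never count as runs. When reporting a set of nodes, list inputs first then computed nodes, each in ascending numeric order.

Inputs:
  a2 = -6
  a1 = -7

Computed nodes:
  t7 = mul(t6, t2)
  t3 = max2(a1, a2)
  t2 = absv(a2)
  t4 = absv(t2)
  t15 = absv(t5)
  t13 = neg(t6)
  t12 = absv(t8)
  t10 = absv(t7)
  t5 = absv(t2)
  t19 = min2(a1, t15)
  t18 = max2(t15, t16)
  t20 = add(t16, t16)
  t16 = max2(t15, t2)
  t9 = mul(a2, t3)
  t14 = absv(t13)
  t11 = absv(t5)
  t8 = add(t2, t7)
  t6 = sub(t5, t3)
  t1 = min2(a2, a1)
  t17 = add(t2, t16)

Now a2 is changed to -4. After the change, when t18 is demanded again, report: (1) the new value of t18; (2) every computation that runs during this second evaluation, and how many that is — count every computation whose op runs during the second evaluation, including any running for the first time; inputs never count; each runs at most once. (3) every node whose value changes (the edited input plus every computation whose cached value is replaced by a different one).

First evaluation (everything demanded from the output):
  t2 = absv(-6) = 6
  t5 = absv(6) = 6
  t15 = absv(6) = 6
  t16 = max2(6, 6) = 6
  t18 = max2(6, 6) = 6

Propagation after the edit:
  t2: runs — a2 -6->-4; result 4.
  t5: runs — t2 6->4; result 4.
  t15: runs — t5 6->4; result 4.
  t16: runs — t15 6->4; t2 6->4; result 4.
  t18: runs — t15 6->4; t16 6->4; result 4.

New value of t18: 4.
Computations that run: t2, t5, t15, t16, t18 — 5 in total.
Values that change: a2, t2, t5, t15, t16, t18.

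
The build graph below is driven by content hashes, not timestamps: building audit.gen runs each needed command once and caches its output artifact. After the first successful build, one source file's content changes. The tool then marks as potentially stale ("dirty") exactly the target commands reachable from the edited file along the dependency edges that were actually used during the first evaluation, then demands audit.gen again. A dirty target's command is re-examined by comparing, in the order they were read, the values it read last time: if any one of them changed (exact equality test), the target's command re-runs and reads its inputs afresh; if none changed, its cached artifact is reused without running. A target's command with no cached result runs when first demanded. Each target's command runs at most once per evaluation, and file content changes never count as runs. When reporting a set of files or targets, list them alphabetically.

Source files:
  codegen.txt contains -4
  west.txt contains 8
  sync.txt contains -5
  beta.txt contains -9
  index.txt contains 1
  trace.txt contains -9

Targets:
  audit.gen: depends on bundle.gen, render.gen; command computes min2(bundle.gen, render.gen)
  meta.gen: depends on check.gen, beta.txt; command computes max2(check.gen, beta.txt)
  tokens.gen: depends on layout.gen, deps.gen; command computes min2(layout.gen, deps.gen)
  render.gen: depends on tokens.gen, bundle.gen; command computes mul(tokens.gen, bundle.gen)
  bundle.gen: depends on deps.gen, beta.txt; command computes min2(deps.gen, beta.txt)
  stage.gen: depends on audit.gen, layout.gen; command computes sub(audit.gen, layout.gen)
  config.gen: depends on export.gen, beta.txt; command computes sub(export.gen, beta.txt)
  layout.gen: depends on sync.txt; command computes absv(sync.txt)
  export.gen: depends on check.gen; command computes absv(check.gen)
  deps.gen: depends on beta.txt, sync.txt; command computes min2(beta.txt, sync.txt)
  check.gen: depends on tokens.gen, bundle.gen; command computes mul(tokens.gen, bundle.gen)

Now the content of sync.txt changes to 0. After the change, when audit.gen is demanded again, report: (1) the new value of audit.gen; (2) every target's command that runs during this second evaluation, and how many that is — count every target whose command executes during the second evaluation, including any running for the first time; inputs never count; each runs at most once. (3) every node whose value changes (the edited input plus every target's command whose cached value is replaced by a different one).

audit.gen now evaluates to -9.
Run set: deps.gen, layout.gen, tokens.gen (3 run).
Changed values: layout.gen, sync.txt.
The important point: at bundle.gen every value read last time is unchanged, so the dirty flag clears without a run.

Initial pass — values computed on the first demand:
  deps.gen = min2(-9, -5) = -9
  bundle.gen = min2(-9, -9) = -9
  layout.gen = absv(-5) = 5
  tokens.gen = min2(5, -9) = -9
  render.gen = mul(-9, -9) = 81
  audit.gen = min2(-9, 81) = -9

Second demand — change propagation:
  deps.gen: re-runs because sync.txt -5->0; new result -9 (unchanged).
  bundle.gen: re-examined; everything it read last time is the same (deps.gen unchanged, beta.txt unchanged) — cache -9 kept, no run.
  layout.gen: re-runs because sync.txt -5->0; new result 0.
  tokens.gen: re-runs because layout.gen 5->0; new result -9 (unchanged).
  render.gen: re-examined; everything it read last time is the same (tokens.gen unchanged, bundle.gen unchanged) — cache 81 kept, no run.
  audit.gen: re-examined; everything it read last time is the same (bundle.gen unchanged, render.gen unchanged) — cache -9 kept, no run.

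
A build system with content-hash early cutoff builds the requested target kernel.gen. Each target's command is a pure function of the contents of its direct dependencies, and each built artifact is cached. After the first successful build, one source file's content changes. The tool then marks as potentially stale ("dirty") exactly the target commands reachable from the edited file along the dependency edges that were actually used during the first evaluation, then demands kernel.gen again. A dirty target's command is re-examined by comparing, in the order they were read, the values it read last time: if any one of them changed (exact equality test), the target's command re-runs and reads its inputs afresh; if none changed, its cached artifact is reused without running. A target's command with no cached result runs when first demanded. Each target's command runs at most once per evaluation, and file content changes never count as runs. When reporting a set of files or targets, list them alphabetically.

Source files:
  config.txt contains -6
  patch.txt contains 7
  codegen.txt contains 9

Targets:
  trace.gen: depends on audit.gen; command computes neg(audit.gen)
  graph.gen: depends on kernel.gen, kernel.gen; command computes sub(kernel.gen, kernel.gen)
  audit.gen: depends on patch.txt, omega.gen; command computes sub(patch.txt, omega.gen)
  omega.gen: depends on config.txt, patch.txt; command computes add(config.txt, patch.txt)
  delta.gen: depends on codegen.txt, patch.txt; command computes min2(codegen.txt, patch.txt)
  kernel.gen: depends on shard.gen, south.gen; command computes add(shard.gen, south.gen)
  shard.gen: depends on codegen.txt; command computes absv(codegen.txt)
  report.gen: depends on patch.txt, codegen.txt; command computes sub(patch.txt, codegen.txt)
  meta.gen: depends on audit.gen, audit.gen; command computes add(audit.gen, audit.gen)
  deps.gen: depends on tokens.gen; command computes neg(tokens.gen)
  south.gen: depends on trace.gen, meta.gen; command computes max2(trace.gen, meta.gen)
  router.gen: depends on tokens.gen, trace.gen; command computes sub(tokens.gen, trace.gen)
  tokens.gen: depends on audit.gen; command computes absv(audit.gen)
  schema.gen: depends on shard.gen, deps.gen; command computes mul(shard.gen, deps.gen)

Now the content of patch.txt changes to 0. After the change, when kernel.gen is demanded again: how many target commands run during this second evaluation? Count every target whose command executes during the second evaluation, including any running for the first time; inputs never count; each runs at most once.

Target commands that run: audit.gen, omega.gen — 2 in total.
Key observation: the change is absorbed at audit.gen — it re-runs but produces the same value, and the output's value is unchanged.

First evaluation (everything demanded from the output):
  omega.gen = add(-6, 7) = 1
  audit.gen = sub(7, 1) = 6
  meta.gen = add(6, 6) = 12
  shard.gen = absv(9) = 9
  trace.gen = neg(6) = -6
  south.gen = max2(-6, 12) = 12
  kernel.gen = add(9, 12) = 21

Propagation after the edit:
  omega.gen: runs — patch.txt 7->0; result -6.
  audit.gen: runs — patch.txt 7->0; omega.gen 1->-6; result 6 (same value as before).
  meta.gen: checked — values it read are unchanged (audit.gen unchanged, audit.gen unchanged); reused cached 12 without running.
  trace.gen: checked — values it read are unchanged (audit.gen unchanged); reused cached -6 without running.
  south.gen: checked — values it read are unchanged (trace.gen unchanged, meta.gen unchanged); reused cached 12 without running.
  kernel.gen: checked — values it read are unchanged (shard.gen unchanged, south.gen unchanged); reused cached 21 without running.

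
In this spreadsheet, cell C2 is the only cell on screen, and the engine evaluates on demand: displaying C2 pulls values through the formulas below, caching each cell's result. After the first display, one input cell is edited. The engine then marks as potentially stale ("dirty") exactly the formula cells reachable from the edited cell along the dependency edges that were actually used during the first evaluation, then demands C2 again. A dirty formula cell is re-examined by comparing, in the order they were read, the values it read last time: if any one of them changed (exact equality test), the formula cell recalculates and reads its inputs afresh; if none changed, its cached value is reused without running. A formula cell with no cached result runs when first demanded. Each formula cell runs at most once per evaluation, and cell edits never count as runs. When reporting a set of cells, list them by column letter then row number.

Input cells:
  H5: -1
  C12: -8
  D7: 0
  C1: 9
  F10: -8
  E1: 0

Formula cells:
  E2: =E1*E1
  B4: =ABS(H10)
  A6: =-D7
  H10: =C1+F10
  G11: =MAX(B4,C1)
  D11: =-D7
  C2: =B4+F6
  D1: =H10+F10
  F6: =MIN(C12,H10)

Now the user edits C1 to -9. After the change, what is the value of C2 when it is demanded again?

C2 now evaluates to 0.

Initial pass — values computed on the first demand:
  H10 = 9 + -8 = 1
  B4 = ABS(1) = 1
  F6 = MIN(-8, 1) = -8
  C2 = 1 + -8 = -7

Second demand — change propagation:
  H10: re-runs because C1 9->-9; new result -17.
  B4: re-runs because H10 1->-17; new result 17.
  F6: re-runs because H10 1->-17; new result -17.
  C2: re-runs because B4 1->17; F6 -8->-17; new result 0.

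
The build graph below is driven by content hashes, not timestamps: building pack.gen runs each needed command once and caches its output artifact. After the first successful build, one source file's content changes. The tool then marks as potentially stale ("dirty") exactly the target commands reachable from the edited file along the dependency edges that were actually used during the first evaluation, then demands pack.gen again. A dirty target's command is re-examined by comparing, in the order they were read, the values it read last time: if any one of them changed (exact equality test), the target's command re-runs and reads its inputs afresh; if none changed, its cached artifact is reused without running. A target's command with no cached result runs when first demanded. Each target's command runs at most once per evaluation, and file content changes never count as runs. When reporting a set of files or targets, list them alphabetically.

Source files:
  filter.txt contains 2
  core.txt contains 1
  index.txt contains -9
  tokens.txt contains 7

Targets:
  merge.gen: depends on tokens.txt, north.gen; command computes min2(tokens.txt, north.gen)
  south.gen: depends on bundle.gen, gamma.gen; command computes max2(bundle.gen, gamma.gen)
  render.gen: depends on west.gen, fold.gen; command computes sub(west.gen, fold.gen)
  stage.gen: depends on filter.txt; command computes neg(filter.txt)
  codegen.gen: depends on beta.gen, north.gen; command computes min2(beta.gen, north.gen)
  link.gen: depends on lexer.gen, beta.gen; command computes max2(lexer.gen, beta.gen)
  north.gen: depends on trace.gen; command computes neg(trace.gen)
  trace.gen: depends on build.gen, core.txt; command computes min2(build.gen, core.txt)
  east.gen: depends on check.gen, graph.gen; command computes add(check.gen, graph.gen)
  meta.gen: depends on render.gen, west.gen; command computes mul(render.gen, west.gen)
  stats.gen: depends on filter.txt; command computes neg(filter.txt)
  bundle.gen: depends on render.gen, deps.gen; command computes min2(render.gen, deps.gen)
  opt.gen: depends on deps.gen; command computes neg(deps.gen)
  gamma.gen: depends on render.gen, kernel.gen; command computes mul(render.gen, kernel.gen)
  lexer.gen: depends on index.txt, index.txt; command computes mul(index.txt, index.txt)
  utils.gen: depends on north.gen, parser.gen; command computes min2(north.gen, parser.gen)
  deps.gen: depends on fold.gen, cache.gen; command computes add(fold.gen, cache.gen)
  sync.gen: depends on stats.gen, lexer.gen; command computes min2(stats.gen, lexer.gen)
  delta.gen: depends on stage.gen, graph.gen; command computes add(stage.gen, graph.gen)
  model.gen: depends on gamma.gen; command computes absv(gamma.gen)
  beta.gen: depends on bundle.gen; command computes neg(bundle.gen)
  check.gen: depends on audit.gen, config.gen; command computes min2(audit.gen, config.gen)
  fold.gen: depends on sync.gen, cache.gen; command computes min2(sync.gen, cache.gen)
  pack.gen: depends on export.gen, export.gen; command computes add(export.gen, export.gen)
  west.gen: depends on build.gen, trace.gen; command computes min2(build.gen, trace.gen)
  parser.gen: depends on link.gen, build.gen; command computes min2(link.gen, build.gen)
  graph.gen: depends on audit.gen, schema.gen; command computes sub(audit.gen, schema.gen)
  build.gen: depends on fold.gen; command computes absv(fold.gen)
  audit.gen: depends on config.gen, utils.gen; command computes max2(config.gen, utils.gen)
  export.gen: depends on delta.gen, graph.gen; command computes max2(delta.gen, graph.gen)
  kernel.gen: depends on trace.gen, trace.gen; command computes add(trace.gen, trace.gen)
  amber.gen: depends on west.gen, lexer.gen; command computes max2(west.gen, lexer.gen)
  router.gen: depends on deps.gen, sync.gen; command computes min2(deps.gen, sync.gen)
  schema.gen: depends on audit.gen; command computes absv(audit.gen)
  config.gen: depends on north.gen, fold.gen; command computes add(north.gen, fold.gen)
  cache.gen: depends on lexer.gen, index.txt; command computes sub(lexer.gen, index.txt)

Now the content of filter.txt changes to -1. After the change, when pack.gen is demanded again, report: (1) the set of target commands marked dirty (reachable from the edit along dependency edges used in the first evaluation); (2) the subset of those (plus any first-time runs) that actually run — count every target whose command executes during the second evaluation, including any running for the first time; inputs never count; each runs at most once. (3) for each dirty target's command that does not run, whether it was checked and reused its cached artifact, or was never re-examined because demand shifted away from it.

Initial pass — values computed on the first demand:
  lexer.gen = mul(-9, -9) = 81
  cache.gen = sub(81, -9) = 90
  stage.gen = neg(2) = -2
  stats.gen = neg(2) = -2
  sync.gen = min2(-2, 81) = -2
  fold.gen = min2(-2, 90) = -2
  build.gen = absv(-2) = 2
  deps.gen = add(-2, 90) = 88
  trace.gen = min2(2, 1) = 1
  north.gen = neg(1) = -1
  config.gen = add(-1, -2) = -3
  west.gen = min2(2, 1) = 1
  render.gen = sub(1, -2) = 3
  bundle.gen = min2(3, 88) = 3
  beta.gen = neg(3) = -3
  link.gen = max2(81, -3) = 81
  parser.gen = min2(81, 2) = 2
  utils.gen = min2(-1, 2) = -1
  audit.gen = max2(-3, -1) = -1
  schema.gen = absv(-1) = 1
  graph.gen = sub(-1, 1) = -2
  delta.gen = add(-2, -2) = -4
  export.gen = max2(-4, -2) = -2
  pack.gen = add(-2, -2) = -4

Second demand — change propagation:
  stage.gen: re-runs because filter.txt 2->-1; new result 1.
  stats.gen: re-runs because filter.txt 2->-1; new result 1.
  sync.gen: re-runs because stats.gen -2->1; new result 1.
  fold.gen: re-runs because sync.gen -2->1; new result 1.
  build.gen: re-runs because fold.gen -2->1; new result 1.
  deps.gen: re-runs because fold.gen -2->1; new result 91.
  trace.gen: re-runs because build.gen 2->1; new result 1 (unchanged).
  north.gen: re-examined; everything it read last time is the same (trace.gen unchanged) — cache -1 kept, no run.
  config.gen: re-runs because fold.gen -2->1; new result 0.
  west.gen: re-runs because build.gen 2->1; new result 1 (unchanged).
  render.gen: re-runs because fold.gen -2->1; new result 0.
  bundle.gen: re-runs because render.gen 3->0; deps.gen 88->91; new result 0.
  beta.gen: re-runs because bundle.gen 3->0; new result 0.
  link.gen: re-runs because beta.gen -3->0; new result 81 (unchanged).
  parser.gen: re-runs because build.gen 2->1; new result 1.
  utils.gen: re-runs because parser.gen 2->1; new result -1 (unchanged).
  audit.gen: re-runs because config.gen -3->0; new result 0.
  schema.gen: re-runs because audit.gen -1->0; new result 0.
  graph.gen: re-runs because audit.gen -1->0; schema.gen 1->0; new result 0.
  delta.gen: re-runs because stage.gen -2->1; graph.gen -2->0; new result 1.
  export.gen: re-runs because delta.gen -4->1; graph.gen -2->0; new result 1.
  pack.gen: re-runs because export.gen -2->1; export.gen -2->1; new result 2.

The important point: at north.gen every value read last time is unchanged, so the dirty flag clears without a run.

Dirty set: audit.gen, beta.gen, build.gen, bundle.gen, config.gen, delta.gen, deps.gen, export.gen, fold.gen, graph.gen, link.gen, north.gen, pack.gen, parser.gen, render.gen, schema.gen, stage.gen, stats.gen, sync.gen, trace.gen, utils.gen, west.gen.
Run set: audit.gen, beta.gen, build.gen, bundle.gen, config.gen, delta.gen, deps.gen, export.gen, fold.gen, graph.gen, link.gen, pack.gen, parser.gen, render.gen, schema.gen, stage.gen, stats.gen, sync.gen, trace.gen, utils.gen, west.gen (21 run).
Re-examined without running (cache reused): north.gen.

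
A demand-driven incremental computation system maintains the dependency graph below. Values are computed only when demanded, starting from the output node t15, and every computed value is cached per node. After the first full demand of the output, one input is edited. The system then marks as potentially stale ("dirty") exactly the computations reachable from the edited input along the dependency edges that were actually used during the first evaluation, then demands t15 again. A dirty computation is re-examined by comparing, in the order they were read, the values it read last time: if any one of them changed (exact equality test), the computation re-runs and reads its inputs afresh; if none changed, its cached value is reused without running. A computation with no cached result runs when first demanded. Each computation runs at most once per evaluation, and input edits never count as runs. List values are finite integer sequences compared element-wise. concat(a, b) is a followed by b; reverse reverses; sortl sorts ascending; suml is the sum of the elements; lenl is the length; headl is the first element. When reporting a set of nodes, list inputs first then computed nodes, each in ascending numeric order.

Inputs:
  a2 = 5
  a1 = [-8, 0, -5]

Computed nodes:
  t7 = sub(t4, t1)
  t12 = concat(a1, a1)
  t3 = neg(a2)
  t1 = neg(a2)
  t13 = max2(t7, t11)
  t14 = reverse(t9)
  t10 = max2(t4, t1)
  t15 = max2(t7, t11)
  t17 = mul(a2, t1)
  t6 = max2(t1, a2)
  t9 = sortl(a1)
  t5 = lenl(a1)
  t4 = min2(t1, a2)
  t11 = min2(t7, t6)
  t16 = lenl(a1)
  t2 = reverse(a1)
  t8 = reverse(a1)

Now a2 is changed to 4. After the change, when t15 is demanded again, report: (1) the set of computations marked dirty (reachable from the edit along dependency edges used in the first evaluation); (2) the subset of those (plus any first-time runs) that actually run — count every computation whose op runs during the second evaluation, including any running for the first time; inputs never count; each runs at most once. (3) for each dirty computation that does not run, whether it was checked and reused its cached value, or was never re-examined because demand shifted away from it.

Marked dirty: t1, t4, t6, t7, t11, t15.
Computations that run: t1, t4, t6, t7, t11 — 5 in total.
Checked but reused from cache: t15.
Key observation: the cutoff stops propagation at t15 — its inputs' values are unchanged, so it reuses its cache.

First evaluation (everything demanded from the output):
  t1 = neg(5) = -5
  t4 = min2(-5, 5) = -5
  t6 = max2(-5, 5) = 5
  t7 = sub(-5, -5) = 0
  t11 = min2(0, 5) = 0
  t15 = max2(0, 0) = 0

Propagation after the edit:
  t1: runs — a2 5->4; result -4.
  t4: runs — t1 -5->-4; a2 5->4; result -4.
  t6: runs — t1 -5->-4; a2 5->4; result 4.
  t7: runs — t4 -5->-4; t1 -5->-4; result 0 (same value as before).
  t11: runs — t6 5->4; result 0 (same value as before).
  t15: checked — values it read are unchanged (t7 unchanged, t11 unchanged); reused cached 0 without running.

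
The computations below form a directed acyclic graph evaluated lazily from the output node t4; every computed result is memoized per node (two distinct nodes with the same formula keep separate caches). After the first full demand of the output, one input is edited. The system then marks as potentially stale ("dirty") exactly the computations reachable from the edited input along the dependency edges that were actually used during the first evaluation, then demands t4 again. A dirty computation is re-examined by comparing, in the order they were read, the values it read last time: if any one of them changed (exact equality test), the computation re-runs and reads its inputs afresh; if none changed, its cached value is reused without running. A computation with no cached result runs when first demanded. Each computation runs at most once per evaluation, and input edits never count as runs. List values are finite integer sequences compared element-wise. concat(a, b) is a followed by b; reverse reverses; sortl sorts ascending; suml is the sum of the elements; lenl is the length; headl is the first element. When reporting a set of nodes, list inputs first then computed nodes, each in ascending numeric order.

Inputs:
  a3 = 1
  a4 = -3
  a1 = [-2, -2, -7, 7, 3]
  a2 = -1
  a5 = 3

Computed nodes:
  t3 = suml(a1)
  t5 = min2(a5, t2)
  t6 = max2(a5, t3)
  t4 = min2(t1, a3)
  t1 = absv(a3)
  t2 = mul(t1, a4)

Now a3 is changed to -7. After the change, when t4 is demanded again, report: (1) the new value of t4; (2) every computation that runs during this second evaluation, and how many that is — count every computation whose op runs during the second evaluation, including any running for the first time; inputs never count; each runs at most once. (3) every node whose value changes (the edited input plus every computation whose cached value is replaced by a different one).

First demand of the output computes:
  t1 = absv(1) = 1
  t4 = min2(1, 1) = 1

After the edit, cleaning proceeds:
  t1: a read changed (a3 1->-7) — executes, giving 7.
  t4: a read changed (t1 1->7; a3 1->-7) — executes, giving -7.

Demanding t4 again yields -7.
2 computations run: t1, t4.
The nodes whose values change: a3, t1, t4.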